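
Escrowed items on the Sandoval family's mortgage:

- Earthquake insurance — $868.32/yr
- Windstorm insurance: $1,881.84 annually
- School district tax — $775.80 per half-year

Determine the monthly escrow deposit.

$358.48

Earthquake insurance = $868.32 annually
Windstorm insurance = $1,881.84 annually
School district tax = $775.80 × 2 = $1,551.60 annually
Annual escrow total = $868.32 + $1,881.84 + $1,551.60 = $4,301.76
Monthly escrow = $4,301.76 ÷ 12 = $358.48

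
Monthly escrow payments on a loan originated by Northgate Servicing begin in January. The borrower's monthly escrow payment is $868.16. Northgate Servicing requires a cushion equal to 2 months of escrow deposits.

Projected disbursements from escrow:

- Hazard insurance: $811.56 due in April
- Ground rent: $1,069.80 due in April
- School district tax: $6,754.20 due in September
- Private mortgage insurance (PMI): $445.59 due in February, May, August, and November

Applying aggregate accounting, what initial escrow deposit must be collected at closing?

$3,895.21

Cushion = 2 × $868.16 = $1,736.32
Trial balance (start $0, +$868.16 each month, − disbursements):
  Jan: +$868.16 → $868.16
  Feb: +$868.16 − $445.59 → $1,290.73
  Mar: +$868.16 → $2,158.89
  Apr: +$868.16 − $1,881.36 → $1,145.69
  May: +$868.16 − $445.59 → $1,568.26
  Jun: +$868.16 → $2,436.42
  Jul: +$868.16 → $3,304.58
  Aug: +$868.16 − $445.59 → $3,727.15
  Sep: +$868.16 − $6,754.20 → -$2,158.89
  Oct: +$868.16 → -$1,290.73
  Nov: +$868.16 − $445.59 → -$868.16
  Dec: +$868.16 → $0.00
Lowest trial balance = -$2,158.89 (Sep)
Initial deposit = cushion − low point = $1,736.32 − (-$2,158.89) = $3,895.21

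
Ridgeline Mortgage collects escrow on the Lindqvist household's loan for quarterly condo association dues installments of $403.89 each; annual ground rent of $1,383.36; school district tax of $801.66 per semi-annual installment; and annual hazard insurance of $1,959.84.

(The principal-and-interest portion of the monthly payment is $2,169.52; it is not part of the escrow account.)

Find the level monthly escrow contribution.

Condo association dues: $403.89 × 4 = $1,615.56/yr
Ground rent: $1,383.36/yr
School district tax: $801.66 × 2 = $1,603.32/yr
Hazard insurance: $1,959.84/yr
Total annual escrow = $1,615.56 + $1,383.36 + $1,603.32 + $1,959.84 = $6,562.08
Monthly = $6,562.08 / 12 = $546.84

$546.84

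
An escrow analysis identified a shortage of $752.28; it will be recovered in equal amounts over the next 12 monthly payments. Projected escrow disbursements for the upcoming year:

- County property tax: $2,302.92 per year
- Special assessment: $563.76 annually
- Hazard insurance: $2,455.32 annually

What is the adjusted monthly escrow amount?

$506.19

County property tax = $2,302.92 annually
Special assessment = $563.76 annually
Hazard insurance = $2,455.32 annually
Yearly total = $5,322.00
Monthly escrow = $5,322.00 / 12 = $443.50
Monthly shortage recovery: $752.28 / 12 = $62.69
New monthly escrow = $443.50 + $62.69 = $506.19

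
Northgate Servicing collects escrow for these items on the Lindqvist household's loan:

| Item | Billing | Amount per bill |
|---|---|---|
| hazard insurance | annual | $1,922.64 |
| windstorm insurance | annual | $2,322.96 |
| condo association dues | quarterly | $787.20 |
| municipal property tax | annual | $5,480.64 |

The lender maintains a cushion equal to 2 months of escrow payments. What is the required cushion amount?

$2,145.84

Hazard insurance: $1,922.64 annually
Windstorm insurance: $2,322.96 annually
Condo association dues: $787.20 × 4 = $3,148.80 annually
Municipal property tax: $5,480.64 annually
Annual escrow total = $1,922.64 + $2,322.96 + $3,148.80 + $5,480.64 = $12,875.04
Monthly = $12,875.04 / 12 = $1,072.92
Reserve = 2 × $1,072.92 = $2,145.84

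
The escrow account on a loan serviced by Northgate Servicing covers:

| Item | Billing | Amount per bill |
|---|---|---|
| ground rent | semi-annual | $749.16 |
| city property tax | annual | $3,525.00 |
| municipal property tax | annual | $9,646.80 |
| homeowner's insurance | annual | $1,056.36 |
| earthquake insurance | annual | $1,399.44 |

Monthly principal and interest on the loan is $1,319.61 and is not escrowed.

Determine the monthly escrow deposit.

Ground rent = $749.16 × 2 = $1,498.32/yr
City property tax = $3,525.00/yr
Municipal property tax = $9,646.80/yr
Homeowner's insurance = $1,056.36/yr
Earthquake insurance = $1,399.44/yr
Combined annual = $1,498.32 + $3,525.00 + $9,646.80 + $1,056.36 + $1,399.44 = $17,125.92
Per month = $17,125.92 / 12 = $1,427.16

$1,427.16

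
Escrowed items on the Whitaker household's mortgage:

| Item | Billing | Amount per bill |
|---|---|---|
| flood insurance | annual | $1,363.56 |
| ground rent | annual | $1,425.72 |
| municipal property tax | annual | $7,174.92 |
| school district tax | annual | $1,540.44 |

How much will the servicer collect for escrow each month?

$958.72

Flood insurance = $1,363.56/yr
Ground rent = $1,425.72/yr
Municipal property tax = $7,174.92/yr
School district tax = $1,540.44/yr
Combined annual = $1,363.56 + $1,425.72 + $7,174.92 + $1,540.44 = $11,504.64
Per month = $11,504.64 / 12 = $958.72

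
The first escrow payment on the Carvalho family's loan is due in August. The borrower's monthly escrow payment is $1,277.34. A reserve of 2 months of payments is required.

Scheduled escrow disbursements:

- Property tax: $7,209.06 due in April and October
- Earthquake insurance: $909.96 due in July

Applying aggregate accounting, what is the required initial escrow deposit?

Cushion = 2 × $1,277.34 = $2,554.68
Trial balance (start $0, +$1,277.34 each month, − disbursements):
  Aug: +$1,277.34 → $1,277.34
  Sep: +$1,277.34 → $2,554.68
  Oct: +$1,277.34 − $7,209.06 → -$3,377.04
  Nov: +$1,277.34 → -$2,099.70
  Dec: +$1,277.34 → -$822.36
  Jan: +$1,277.34 → $454.98
  Feb: +$1,277.34 → $1,732.32
  Mar: +$1,277.34 → $3,009.66
  Apr: +$1,277.34 − $7,209.06 → -$2,922.06
  May: +$1,277.34 → -$1,644.72
  Jun: +$1,277.34 → -$367.38
  Jul: +$1,277.34 − $909.96 → $0.00
Lowest trial balance = -$3,377.04 (Oct)
Initial deposit = cushion − low point = $2,554.68 − (-$3,377.04) = $5,931.72

$5,931.72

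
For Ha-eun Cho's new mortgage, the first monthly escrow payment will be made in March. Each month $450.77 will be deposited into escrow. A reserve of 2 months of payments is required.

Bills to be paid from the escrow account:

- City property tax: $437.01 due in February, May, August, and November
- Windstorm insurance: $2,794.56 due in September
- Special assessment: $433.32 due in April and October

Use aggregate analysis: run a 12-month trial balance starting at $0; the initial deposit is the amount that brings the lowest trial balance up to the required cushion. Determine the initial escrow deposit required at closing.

Cushion = 2 × $450.77 = $901.54
Trial balance (start $0, +$450.77 each month, − disbursements):
  Mar: +$450.77 → $450.77
  Apr: +$450.77 − $433.32 → $468.22
  May: +$450.77 − $437.01 → $481.98
  Jun: +$450.77 → $932.75
  Jul: +$450.77 → $1,383.52
  Aug: +$450.77 − $437.01 → $1,397.28
  Sep: +$450.77 − $2,794.56 → -$946.51
  Oct: +$450.77 − $433.32 → -$929.06
  Nov: +$450.77 − $437.01 → -$915.30
  Dec: +$450.77 → -$464.53
  Jan: +$450.77 → -$13.76
  Feb: +$450.77 − $437.01 → $0.00
Lowest trial balance = -$946.51 (Sep)
Initial deposit = cushion − low point = $901.54 − (-$946.51) = $1,848.05

$1,848.05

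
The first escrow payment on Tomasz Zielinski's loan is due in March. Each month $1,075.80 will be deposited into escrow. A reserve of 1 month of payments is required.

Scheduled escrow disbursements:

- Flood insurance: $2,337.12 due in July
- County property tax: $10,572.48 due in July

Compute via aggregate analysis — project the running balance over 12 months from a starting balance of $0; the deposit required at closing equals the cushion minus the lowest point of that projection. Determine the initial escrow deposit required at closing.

Cushion = 1 × $1,075.80 = $1,075.80
Trial balance (start $0, +$1,075.80 each month, − disbursements):
  Mar: +$1,075.80 → $1,075.80
  Apr: +$1,075.80 → $2,151.60
  May: +$1,075.80 → $3,227.40
  Jun: +$1,075.80 → $4,303.20
  Jul: +$1,075.80 − $12,909.60 → -$7,530.60
  Aug: +$1,075.80 → -$6,454.80
  Sep: +$1,075.80 → -$5,379.00
  Oct: +$1,075.80 → -$4,303.20
  Nov: +$1,075.80 → -$3,227.40
  Dec: +$1,075.80 → -$2,151.60
  Jan: +$1,075.80 → -$1,075.80
  Feb: +$1,075.80 → $0.00
Lowest trial balance = -$7,530.60 (Jul)
Initial deposit = cushion − low point = $1,075.80 − (-$7,530.60) = $8,606.40

$8,606.40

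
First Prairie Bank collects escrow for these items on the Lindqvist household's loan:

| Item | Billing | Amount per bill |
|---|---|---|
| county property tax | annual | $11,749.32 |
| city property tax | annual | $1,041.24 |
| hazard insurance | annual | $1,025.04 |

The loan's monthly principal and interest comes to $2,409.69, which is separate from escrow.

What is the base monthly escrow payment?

County property tax = $11,749.32
City property tax = $1,041.24
Hazard insurance = $1,025.04
Total annual escrow = $11,749.32 + $1,041.24 + $1,025.04 = $13,815.60
Base monthly escrow = $13,815.60 / 12 = $1,151.30

$1,151.30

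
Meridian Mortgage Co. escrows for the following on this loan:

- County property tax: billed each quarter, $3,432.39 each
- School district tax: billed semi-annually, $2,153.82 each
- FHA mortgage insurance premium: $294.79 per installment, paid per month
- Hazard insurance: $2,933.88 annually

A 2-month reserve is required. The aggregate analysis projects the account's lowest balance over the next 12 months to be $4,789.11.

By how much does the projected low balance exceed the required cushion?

$704.35

County property tax: $3,432.39 × 4 = $13,729.56
School district tax: $2,153.82 × 2 = $4,307.64
FHA mortgage insurance premium: $294.79 × 12 = $3,537.48
Hazard insurance: $2,933.88
Total annual escrow = $13,729.56 + $4,307.64 + $3,537.48 + $2,933.88 = $24,508.56
Monthly escrow = $24,508.56 / 12 = $2,042.38
Cushion = 2 × $2,042.38 = $4,084.76
Surplus = $4,789.11 − $4,084.76 = $704.35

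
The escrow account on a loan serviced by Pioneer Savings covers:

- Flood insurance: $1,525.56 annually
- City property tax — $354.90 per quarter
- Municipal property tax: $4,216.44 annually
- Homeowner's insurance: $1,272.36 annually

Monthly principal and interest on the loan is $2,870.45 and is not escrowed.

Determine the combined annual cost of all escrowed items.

Flood insurance = $1,525.56 per year
City property tax = $354.90 × 4 = $1,419.60 per year
Municipal property tax = $4,216.44 per year
Homeowner's insurance = $1,272.36 per year
Total annual escrow = $8,433.96

$8,433.96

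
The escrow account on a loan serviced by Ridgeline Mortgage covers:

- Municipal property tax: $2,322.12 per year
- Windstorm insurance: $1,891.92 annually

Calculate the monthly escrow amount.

$351.17

Municipal property tax: $2,322.12
Windstorm insurance: $1,891.92
Combined annual = $2,322.12 + $1,891.92 = $4,214.04
Monthly escrow = $4,214.04 ÷ 12 = $351.17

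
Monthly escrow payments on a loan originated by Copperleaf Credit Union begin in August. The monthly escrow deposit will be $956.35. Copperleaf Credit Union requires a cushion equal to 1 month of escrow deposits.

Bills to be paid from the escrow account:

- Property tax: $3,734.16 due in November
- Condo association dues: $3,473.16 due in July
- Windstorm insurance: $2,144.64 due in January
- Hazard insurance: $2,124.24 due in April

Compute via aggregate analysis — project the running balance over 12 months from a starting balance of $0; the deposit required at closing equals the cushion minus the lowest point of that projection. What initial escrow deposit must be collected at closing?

$1,097.05

Cushion = 1 × $956.35 = $956.35
Trial balance (start $0, +$956.35 each month, − disbursements):
  Aug: +$956.35 → $956.35
  Sep: +$956.35 → $1,912.70
  Oct: +$956.35 → $2,869.05
  Nov: +$956.35 − $3,734.16 → $91.24
  Dec: +$956.35 → $1,047.59
  Jan: +$956.35 − $2,144.64 → -$140.70
  Feb: +$956.35 → $815.65
  Mar: +$956.35 → $1,772.00
  Apr: +$956.35 − $2,124.24 → $604.11
  May: +$956.35 → $1,560.46
  Jun: +$956.35 → $2,516.81
  Jul: +$956.35 − $3,473.16 → $0.00
Lowest trial balance = -$140.70 (Jan)
Initial deposit = cushion − low point = $956.35 − (-$140.70) = $1,097.05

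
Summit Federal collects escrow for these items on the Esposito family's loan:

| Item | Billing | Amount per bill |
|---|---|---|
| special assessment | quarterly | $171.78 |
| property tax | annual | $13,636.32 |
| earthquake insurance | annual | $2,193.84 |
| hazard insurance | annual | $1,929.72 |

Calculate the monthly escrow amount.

$1,537.25

Special assessment: $171.78 × 4 = $687.12 per year
Property tax: $13,636.32 per year
Earthquake insurance: $2,193.84 per year
Hazard insurance: $1,929.72 per year
Yearly total = $18,447.00
Per month = $18,447.00 ÷ 12 = $1,537.25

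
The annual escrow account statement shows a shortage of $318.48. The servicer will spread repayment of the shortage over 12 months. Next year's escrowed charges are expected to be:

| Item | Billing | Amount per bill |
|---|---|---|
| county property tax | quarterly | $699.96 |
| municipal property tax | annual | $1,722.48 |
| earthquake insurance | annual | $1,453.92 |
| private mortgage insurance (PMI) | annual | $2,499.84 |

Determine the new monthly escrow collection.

$732.88

County property tax = $699.96 × 4 = $2,799.84 per year
Municipal property tax = $1,722.48 per year
Earthquake insurance = $1,453.92 per year
Private mortgage insurance (PMI) = $2,499.84 per year
Total per year = $8,476.08
Base monthly escrow = $8,476.08 / 12 = $706.34
Shortage spread = $318.48 ÷ 12 = $26.54/mo
Adjusted monthly = $706.34 + $26.54 = $732.88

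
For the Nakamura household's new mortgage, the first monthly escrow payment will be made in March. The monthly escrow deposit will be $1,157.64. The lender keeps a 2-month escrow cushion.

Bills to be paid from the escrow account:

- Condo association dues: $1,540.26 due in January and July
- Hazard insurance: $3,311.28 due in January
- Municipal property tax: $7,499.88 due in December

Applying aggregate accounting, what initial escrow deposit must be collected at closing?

Cushion = 2 × $1,157.64 = $2,315.28
Trial balance (start $0, +$1,157.64 each month, − disbursements):
  Mar: +$1,157.64 → $1,157.64
  Apr: +$1,157.64 → $2,315.28
  May: +$1,157.64 → $3,472.92
  Jun: +$1,157.64 → $4,630.56
  Jul: +$1,157.64 − $1,540.26 → $4,247.94
  Aug: +$1,157.64 → $5,405.58
  Sep: +$1,157.64 → $6,563.22
  Oct: +$1,157.64 → $7,720.86
  Nov: +$1,157.64 → $8,878.50
  Dec: +$1,157.64 − $7,499.88 → $2,536.26
  Jan: +$1,157.64 − $4,851.54 → -$1,157.64
  Feb: +$1,157.64 → $0.00
Lowest trial balance = -$1,157.64 (Jan)
Initial deposit = cushion − low point = $2,315.28 − (-$1,157.64) = $3,472.92

$3,472.92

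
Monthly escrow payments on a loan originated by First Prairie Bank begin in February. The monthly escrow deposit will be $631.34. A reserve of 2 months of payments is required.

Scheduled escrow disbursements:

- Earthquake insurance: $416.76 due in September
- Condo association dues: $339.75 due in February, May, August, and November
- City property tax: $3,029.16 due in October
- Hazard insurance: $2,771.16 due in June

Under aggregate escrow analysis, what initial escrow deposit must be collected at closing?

$2,816.95

Cushion = 2 × $631.34 = $1,262.68
Trial balance (start $0, +$631.34 each month, − disbursements):
  Feb: +$631.34 − $339.75 → $291.59
  Mar: +$631.34 → $922.93
  Apr: +$631.34 → $1,554.27
  May: +$631.34 − $339.75 → $1,845.86
  Jun: +$631.34 − $2,771.16 → -$293.96
  Jul: +$631.34 → $337.38
  Aug: +$631.34 − $339.75 → $628.97
  Sep: +$631.34 − $416.76 → $843.55
  Oct: +$631.34 − $3,029.16 → -$1,554.27
  Nov: +$631.34 − $339.75 → -$1,262.68
  Dec: +$631.34 → -$631.34
  Jan: +$631.34 → $0.00
Lowest trial balance = -$1,554.27 (Oct)
Initial deposit = cushion − low point = $1,262.68 − (-$1,554.27) = $2,816.95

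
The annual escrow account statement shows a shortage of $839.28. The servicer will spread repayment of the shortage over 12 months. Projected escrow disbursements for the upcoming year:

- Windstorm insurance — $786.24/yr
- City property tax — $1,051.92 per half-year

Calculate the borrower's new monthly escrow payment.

$310.78

Windstorm insurance = $786.24 per year
City property tax = $1,051.92 × 2 = $2,103.84 per year
Total per year = $786.24 + $2,103.84 = $2,890.08
Base monthly escrow = $2,890.08 ÷ 12 = $240.84
Shortage spread = $839.28 / 12 = $69.94/mo
New monthly escrow = $240.84 + $69.94 = $310.78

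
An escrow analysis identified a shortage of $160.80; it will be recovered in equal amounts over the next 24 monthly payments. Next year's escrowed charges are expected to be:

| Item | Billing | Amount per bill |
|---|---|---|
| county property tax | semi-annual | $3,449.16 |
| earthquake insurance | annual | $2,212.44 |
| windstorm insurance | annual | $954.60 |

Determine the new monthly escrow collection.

$845.48

County property tax = $3,449.16 × 2 = $6,898.32
Earthquake insurance = $2,212.44
Windstorm insurance = $954.60
Annual escrow total = $10,065.36
Base monthly escrow = $10,065.36 ÷ 12 = $838.78
Shortage per month = $160.80 ÷ 24 = $6.70
New monthly escrow = $838.78 + $6.70 = $845.48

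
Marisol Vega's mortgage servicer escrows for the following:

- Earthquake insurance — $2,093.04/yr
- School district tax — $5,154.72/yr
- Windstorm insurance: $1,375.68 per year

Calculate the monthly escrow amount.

$718.62

Earthquake insurance = $2,093.04
School district tax = $5,154.72
Windstorm insurance = $1,375.68
Combined annual = $2,093.04 + $5,154.72 + $1,375.68 = $8,623.44
Monthly = $8,623.44 / 12 = $718.62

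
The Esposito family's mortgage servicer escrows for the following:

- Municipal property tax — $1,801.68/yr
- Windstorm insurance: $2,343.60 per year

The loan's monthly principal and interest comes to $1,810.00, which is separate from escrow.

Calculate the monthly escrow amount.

$345.44

Municipal property tax — $1,801.68
Windstorm insurance — $2,343.60
Total per year = $4,145.28
Monthly escrow = $4,145.28 / 12 = $345.44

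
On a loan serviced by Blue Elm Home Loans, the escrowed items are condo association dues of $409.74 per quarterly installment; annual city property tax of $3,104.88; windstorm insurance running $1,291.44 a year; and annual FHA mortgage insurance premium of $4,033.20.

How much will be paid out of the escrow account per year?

$10,068.48

Condo association dues = $409.74 × 4 = $1,638.96 annually
City property tax = $3,104.88 annually
Windstorm insurance = $1,291.44 annually
FHA mortgage insurance premium = $4,033.20 annually
Combined annual = $1,638.96 + $3,104.88 + $1,291.44 + $4,033.20 = $10,068.48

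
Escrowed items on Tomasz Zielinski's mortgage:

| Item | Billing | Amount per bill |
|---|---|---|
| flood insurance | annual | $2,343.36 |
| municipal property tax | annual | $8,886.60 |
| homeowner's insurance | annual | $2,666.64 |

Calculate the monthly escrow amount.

$1,158.05

Flood insurance = $2,343.36 annually
Municipal property tax = $8,886.60 annually
Homeowner's insurance = $2,666.64 annually
Combined annual = $13,896.60
Per month = $13,896.60 ÷ 12 = $1,158.05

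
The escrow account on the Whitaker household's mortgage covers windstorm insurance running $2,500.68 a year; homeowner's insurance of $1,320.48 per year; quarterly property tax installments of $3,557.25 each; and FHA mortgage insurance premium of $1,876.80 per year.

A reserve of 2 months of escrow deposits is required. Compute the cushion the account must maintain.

Windstorm insurance — $2,500.68
Homeowner's insurance — $1,320.48
Property tax — $3,557.25 × 4 = $14,229.00
FHA mortgage insurance premium — $1,876.80
Yearly total = $2,500.68 + $1,320.48 + $14,229.00 + $1,876.80 = $19,926.96
Base monthly escrow = $19,926.96 ÷ 12 = $1,660.58
Cushion = 2 × $1,660.58 = $3,321.16

$3,321.16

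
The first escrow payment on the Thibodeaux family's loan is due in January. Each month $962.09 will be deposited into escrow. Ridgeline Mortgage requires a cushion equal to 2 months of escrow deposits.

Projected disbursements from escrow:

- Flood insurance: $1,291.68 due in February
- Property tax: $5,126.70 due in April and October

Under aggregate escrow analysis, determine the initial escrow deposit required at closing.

$4,494.20

Cushion = 2 × $962.09 = $1,924.18
Trial balance (start $0, +$962.09 each month, − disbursements):
  Jan: +$962.09 → $962.09
  Feb: +$962.09 − $1,291.68 → $632.50
  Mar: +$962.09 → $1,594.59
  Apr: +$962.09 − $5,126.70 → -$2,570.02
  May: +$962.09 → -$1,607.93
  Jun: +$962.09 → -$645.84
  Jul: +$962.09 → $316.25
  Aug: +$962.09 → $1,278.34
  Sep: +$962.09 → $2,240.43
  Oct: +$962.09 − $5,126.70 → -$1,924.18
  Nov: +$962.09 → -$962.09
  Dec: +$962.09 → $0.00
Lowest trial balance = -$2,570.02 (Apr)
Initial deposit = cushion − low point = $1,924.18 − (-$2,570.02) = $4,494.20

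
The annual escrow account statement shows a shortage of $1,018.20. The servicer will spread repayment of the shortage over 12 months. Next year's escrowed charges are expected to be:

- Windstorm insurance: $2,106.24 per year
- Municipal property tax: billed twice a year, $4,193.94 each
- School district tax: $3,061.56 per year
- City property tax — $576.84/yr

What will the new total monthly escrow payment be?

Windstorm insurance — $2,106.24 per year
Municipal property tax — $4,193.94 × 2 = $8,387.88 per year
School district tax — $3,061.56 per year
City property tax — $576.84 per year
Total per year = $14,132.52
Per month = $14,132.52 / 12 = $1,177.71
Shortage per month = $1,018.20 ÷ 12 = $84.85
New monthly escrow = $1,177.71 + $84.85 = $1,262.56

$1,262.56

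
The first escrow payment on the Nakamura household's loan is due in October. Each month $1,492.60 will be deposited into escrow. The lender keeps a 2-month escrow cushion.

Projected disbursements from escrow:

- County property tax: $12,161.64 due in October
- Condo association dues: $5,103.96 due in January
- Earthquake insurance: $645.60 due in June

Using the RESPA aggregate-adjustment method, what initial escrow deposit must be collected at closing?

Cushion = 2 × $1,492.60 = $2,985.20
Trial balance (start $0, +$1,492.60 each month, − disbursements):
  Oct: +$1,492.60 − $12,161.64 → -$10,669.04
  Nov: +$1,492.60 → -$9,176.44
  Dec: +$1,492.60 → -$7,683.84
  Jan: +$1,492.60 − $5,103.96 → -$11,295.20
  Feb: +$1,492.60 → -$9,802.60
  Mar: +$1,492.60 → -$8,310.00
  Apr: +$1,492.60 → -$6,817.40
  May: +$1,492.60 → -$5,324.80
  Jun: +$1,492.60 − $645.60 → -$4,477.80
  Jul: +$1,492.60 → -$2,985.20
  Aug: +$1,492.60 → -$1,492.60
  Sep: +$1,492.60 → $0.00
Lowest trial balance = -$11,295.20 (Jan)
Initial deposit = cushion − low point = $2,985.20 − (-$11,295.20) = $14,280.40

$14,280.40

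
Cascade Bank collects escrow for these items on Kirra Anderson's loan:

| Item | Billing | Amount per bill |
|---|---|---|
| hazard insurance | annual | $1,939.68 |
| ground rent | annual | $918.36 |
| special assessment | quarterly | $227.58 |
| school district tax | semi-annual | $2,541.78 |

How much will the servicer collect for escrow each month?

$737.66

Hazard insurance: $1,939.68 annually
Ground rent: $918.36 annually
Special assessment: $227.58 × 4 = $910.32 annually
School district tax: $2,541.78 × 2 = $5,083.56 annually
Total per year = $8,851.92
Monthly escrow = $8,851.92 ÷ 12 = $737.66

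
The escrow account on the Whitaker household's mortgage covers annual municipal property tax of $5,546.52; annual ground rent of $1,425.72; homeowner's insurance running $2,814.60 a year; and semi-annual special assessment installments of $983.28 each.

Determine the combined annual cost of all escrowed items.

$11,753.40

Municipal property tax = $5,546.52
Ground rent = $1,425.72
Homeowner's insurance = $2,814.60
Special assessment = $983.28 × 2 = $1,966.56
Annual escrow total = $5,546.52 + $1,425.72 + $2,814.60 + $1,966.56 = $11,753.40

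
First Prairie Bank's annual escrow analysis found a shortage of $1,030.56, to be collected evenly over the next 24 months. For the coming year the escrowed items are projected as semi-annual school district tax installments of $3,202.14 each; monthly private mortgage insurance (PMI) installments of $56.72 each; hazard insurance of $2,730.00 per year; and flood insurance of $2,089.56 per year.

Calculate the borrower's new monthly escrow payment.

School district tax: $3,202.14 × 2 = $6,404.28/yr
Private mortgage insurance (PMI): $56.72 × 12 = $680.64/yr
Hazard insurance: $2,730.00/yr
Flood insurance: $2,089.56/yr
Total per year = $6,404.28 + $680.64 + $2,730.00 + $2,089.56 = $11,904.48
Base monthly escrow = $11,904.48 ÷ 12 = $992.04
Monthly shortage recovery: $1,030.56 ÷ 24 = $42.94
New monthly escrow = $992.04 + $42.94 = $1,034.98

$1,034.98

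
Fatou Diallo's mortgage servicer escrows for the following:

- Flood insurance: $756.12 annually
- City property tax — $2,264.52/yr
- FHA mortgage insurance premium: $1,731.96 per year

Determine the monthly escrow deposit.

Flood insurance: $756.12 per year
City property tax: $2,264.52 per year
FHA mortgage insurance premium: $1,731.96 per year
Combined annual = $756.12 + $2,264.52 + $1,731.96 = $4,752.60
Monthly escrow = $4,752.60 / 12 = $396.05

$396.05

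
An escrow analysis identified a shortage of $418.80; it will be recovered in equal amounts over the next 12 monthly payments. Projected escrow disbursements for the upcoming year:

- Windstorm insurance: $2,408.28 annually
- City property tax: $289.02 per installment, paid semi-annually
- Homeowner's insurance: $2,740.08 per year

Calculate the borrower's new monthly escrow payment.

Windstorm insurance — $2,408.28 per year
City property tax — $289.02 × 2 = $578.04 per year
Homeowner's insurance — $2,740.08 per year
Combined annual = $2,408.28 + $578.04 + $2,740.08 = $5,726.40
Base monthly escrow = $5,726.40 ÷ 12 = $477.20
Monthly shortage recovery: $418.80 / 12 = $34.90
New monthly escrow = $477.20 + $34.90 = $512.10

$512.10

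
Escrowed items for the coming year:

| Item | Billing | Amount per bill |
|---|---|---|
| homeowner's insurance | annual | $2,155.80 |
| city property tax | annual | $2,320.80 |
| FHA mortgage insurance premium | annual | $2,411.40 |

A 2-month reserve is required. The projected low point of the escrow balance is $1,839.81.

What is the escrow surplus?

$691.81

Homeowner's insurance — $2,155.80 per year
City property tax — $2,320.80 per year
FHA mortgage insurance premium — $2,411.40 per year
Combined annual = $2,155.80 + $2,320.80 + $2,411.40 = $6,888.00
Monthly escrow = $6,888.00 / 12 = $574.00
Required reserve = 2 × $574.00 = $1,148.00
Excess over cushion: $1,839.81 − $1,148.00 = $691.81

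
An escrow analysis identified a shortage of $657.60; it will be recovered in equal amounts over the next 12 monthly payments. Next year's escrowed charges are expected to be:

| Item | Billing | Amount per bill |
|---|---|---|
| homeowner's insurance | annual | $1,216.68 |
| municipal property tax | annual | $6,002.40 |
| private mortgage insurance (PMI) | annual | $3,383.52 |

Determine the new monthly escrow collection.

Homeowner's insurance: $1,216.68 annually
Municipal property tax: $6,002.40 annually
Private mortgage insurance (PMI): $3,383.52 annually
Yearly total = $10,602.60
Base monthly escrow = $10,602.60 / 12 = $883.55
Monthly shortage recovery: $657.60 / 12 = $54.80
Adjusted monthly = $883.55 + $54.80 = $938.35

$938.35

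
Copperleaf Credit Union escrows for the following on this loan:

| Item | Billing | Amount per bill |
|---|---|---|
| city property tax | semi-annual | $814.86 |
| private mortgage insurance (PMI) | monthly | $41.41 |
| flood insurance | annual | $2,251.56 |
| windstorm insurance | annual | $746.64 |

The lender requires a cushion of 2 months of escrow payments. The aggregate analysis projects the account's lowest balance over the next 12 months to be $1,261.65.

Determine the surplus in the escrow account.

City property tax: $814.86 × 2 = $1,629.72
Private mortgage insurance (PMI): $41.41 × 12 = $496.92
Flood insurance: $2,251.56
Windstorm insurance: $746.64
Total annual escrow = $5,124.84
Monthly = $5,124.84 ÷ 12 = $427.07
Required reserve = 2 × $427.07 = $854.14
Surplus = $1,261.65 − $854.14 = $407.51

$407.51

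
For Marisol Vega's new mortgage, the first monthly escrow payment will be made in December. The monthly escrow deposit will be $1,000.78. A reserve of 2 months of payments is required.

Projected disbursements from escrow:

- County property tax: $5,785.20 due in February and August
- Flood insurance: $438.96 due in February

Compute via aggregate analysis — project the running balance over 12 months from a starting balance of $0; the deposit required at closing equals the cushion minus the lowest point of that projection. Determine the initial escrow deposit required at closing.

$5,223.38

Cushion = 2 × $1,000.78 = $2,001.56
Trial balance (start $0, +$1,000.78 each month, − disbursements):
  Dec: +$1,000.78 → $1,000.78
  Jan: +$1,000.78 → $2,001.56
  Feb: +$1,000.78 − $6,224.16 → -$3,221.82
  Mar: +$1,000.78 → -$2,221.04
  Apr: +$1,000.78 → -$1,220.26
  May: +$1,000.78 → -$219.48
  Jun: +$1,000.78 → $781.30
  Jul: +$1,000.78 → $1,782.08
  Aug: +$1,000.78 − $5,785.20 → -$3,002.34
  Sep: +$1,000.78 → -$2,001.56
  Oct: +$1,000.78 → -$1,000.78
  Nov: +$1,000.78 → $0.00
Lowest trial balance = -$3,221.82 (Feb)
Initial deposit = cushion − low point = $2,001.56 − (-$3,221.82) = $5,223.38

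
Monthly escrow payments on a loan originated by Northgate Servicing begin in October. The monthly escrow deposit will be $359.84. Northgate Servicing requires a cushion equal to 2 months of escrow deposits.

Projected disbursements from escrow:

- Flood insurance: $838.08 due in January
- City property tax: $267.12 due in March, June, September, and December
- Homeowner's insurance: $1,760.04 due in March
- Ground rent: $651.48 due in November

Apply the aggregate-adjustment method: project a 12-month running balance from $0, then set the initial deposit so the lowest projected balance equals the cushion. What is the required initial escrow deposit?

Cushion = 2 × $359.84 = $719.68
Trial balance (start $0, +$359.84 each month, − disbursements):
  Oct: +$359.84 → $359.84
  Nov: +$359.84 − $651.48 → $68.20
  Dec: +$359.84 − $267.12 → $160.92
  Jan: +$359.84 − $838.08 → -$317.32
  Feb: +$359.84 → $42.52
  Mar: +$359.84 − $2,027.16 → -$1,624.80
  Apr: +$359.84 → -$1,264.96
  May: +$359.84 → -$905.12
  Jun: +$359.84 − $267.12 → -$812.40
  Jul: +$359.84 → -$452.56
  Aug: +$359.84 → -$92.72
  Sep: +$359.84 − $267.12 → $0.00
Lowest trial balance = -$1,624.80 (Mar)
Initial deposit = cushion − low point = $719.68 − (-$1,624.80) = $2,344.48

$2,344.48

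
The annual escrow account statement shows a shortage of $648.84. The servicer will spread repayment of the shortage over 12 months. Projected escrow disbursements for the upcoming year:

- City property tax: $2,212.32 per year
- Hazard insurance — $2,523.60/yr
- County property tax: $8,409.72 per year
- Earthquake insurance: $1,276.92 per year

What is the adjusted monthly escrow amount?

City property tax: $2,212.32 per year
Hazard insurance: $2,523.60 per year
County property tax: $8,409.72 per year
Earthquake insurance: $1,276.92 per year
Total per year = $2,212.32 + $2,523.60 + $8,409.72 + $1,276.92 = $14,422.56
Monthly = $14,422.56 / 12 = $1,201.88
Shortage per month = $648.84 / 12 = $54.07
New monthly escrow = $1,201.88 + $54.07 = $1,255.95

$1,255.95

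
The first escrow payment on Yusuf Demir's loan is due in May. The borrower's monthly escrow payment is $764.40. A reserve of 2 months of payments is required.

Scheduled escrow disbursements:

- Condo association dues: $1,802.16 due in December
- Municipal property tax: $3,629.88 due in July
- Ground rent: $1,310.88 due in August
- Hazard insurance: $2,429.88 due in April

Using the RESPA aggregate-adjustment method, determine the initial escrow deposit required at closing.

$3,411.96

Cushion = 2 × $764.40 = $1,528.80
Trial balance (start $0, +$764.40 each month, − disbursements):
  May: +$764.40 → $764.40
  Jun: +$764.40 → $1,528.80
  Jul: +$764.40 − $3,629.88 → -$1,336.68
  Aug: +$764.40 − $1,310.88 → -$1,883.16
  Sep: +$764.40 → -$1,118.76
  Oct: +$764.40 → -$354.36
  Nov: +$764.40 → $410.04
  Dec: +$764.40 − $1,802.16 → -$627.72
  Jan: +$764.40 → $136.68
  Feb: +$764.40 → $901.08
  Mar: +$764.40 → $1,665.48
  Apr: +$764.40 − $2,429.88 → $0.00
Lowest trial balance = -$1,883.16 (Aug)
Initial deposit = cushion − low point = $1,528.80 − (-$1,883.16) = $3,411.96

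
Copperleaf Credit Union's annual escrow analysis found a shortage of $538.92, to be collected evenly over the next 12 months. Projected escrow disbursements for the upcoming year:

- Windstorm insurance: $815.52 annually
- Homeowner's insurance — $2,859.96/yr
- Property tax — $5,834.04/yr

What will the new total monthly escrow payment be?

Windstorm insurance: $815.52 per year
Homeowner's insurance: $2,859.96 per year
Property tax: $5,834.04 per year
Annual escrow total = $815.52 + $2,859.96 + $5,834.04 = $9,509.52
Monthly = $9,509.52 ÷ 12 = $792.46
Shortage spread = $538.92 / 12 = $44.91/mo
Adjusted monthly = $792.46 + $44.91 = $837.37

$837.37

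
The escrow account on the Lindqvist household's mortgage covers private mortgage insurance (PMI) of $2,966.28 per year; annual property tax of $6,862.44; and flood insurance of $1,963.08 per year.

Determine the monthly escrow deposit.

Private mortgage insurance (PMI) — $2,966.28/yr
Property tax — $6,862.44/yr
Flood insurance — $1,963.08/yr
Total annual escrow = $2,966.28 + $6,862.44 + $1,963.08 = $11,791.80
Monthly escrow = $11,791.80 ÷ 12 = $982.65

$982.65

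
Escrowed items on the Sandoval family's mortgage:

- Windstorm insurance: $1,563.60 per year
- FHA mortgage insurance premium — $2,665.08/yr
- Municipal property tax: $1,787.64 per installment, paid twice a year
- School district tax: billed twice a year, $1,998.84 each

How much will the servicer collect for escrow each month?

Windstorm insurance = $1,563.60/yr
FHA mortgage insurance premium = $2,665.08/yr
Municipal property tax = $1,787.64 × 2 = $3,575.28/yr
School district tax = $1,998.84 × 2 = $3,997.68/yr
Annual escrow total = $1,563.60 + $2,665.08 + $3,575.28 + $3,997.68 = $11,801.64
Base monthly escrow = $11,801.64 ÷ 12 = $983.47

$983.47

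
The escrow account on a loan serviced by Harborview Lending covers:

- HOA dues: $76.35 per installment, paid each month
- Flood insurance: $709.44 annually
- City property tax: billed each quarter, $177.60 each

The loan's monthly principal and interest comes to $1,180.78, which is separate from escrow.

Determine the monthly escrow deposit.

HOA dues: $76.35 × 12 = $916.20 annually
Flood insurance: $709.44 annually
City property tax: $177.60 × 4 = $710.40 annually
Annual escrow total = $2,336.04
Per month = $2,336.04 ÷ 12 = $194.67

$194.67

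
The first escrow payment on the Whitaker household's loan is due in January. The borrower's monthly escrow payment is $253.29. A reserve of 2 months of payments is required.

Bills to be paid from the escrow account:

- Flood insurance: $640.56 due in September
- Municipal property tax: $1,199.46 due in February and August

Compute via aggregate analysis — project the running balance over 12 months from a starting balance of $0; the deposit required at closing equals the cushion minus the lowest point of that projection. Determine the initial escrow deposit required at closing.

Cushion = 2 × $253.29 = $506.58
Trial balance (start $0, +$253.29 each month, − disbursements):
  Jan: +$253.29 → $253.29
  Feb: +$253.29 − $1,199.46 → -$692.88
  Mar: +$253.29 → -$439.59
  Apr: +$253.29 → -$186.30
  May: +$253.29 → $66.99
  Jun: +$253.29 → $320.28
  Jul: +$253.29 → $573.57
  Aug: +$253.29 − $1,199.46 → -$372.60
  Sep: +$253.29 − $640.56 → -$759.87
  Oct: +$253.29 → -$506.58
  Nov: +$253.29 → -$253.29
  Dec: +$253.29 → $0.00
Lowest trial balance = -$759.87 (Sep)
Initial deposit = cushion − low point = $506.58 − (-$759.87) = $1,266.45

$1,266.45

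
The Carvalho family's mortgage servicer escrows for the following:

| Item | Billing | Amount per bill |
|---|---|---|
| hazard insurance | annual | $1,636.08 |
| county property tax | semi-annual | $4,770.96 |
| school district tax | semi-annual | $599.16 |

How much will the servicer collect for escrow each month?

$1,031.36

Hazard insurance = $1,636.08
County property tax = $4,770.96 × 2 = $9,541.92
School district tax = $599.16 × 2 = $1,198.32
Total annual escrow = $1,636.08 + $9,541.92 + $1,198.32 = $12,376.32
Per month = $12,376.32 ÷ 12 = $1,031.36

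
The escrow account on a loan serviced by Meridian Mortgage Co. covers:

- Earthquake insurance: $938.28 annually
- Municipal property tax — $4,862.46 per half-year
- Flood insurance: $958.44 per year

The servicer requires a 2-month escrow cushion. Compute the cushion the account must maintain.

Earthquake insurance: $938.28/yr
Municipal property tax: $4,862.46 × 2 = $9,724.92/yr
Flood insurance: $958.44/yr
Combined annual = $11,621.64
Per month = $11,621.64 ÷ 12 = $968.47
Required cushion = 2 × $968.47 = $1,936.94

$1,936.94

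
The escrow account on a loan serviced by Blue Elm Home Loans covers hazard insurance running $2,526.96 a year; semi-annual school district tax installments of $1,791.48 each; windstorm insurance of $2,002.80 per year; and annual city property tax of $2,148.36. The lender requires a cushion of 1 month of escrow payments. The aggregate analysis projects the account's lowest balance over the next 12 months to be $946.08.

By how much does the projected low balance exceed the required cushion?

Hazard insurance: $2,526.96
School district tax: $1,791.48 × 2 = $3,582.96
Windstorm insurance: $2,002.80
City property tax: $2,148.36
Combined annual = $10,261.08
Base monthly escrow = $10,261.08 ÷ 12 = $855.09
Cushion = 1 × $855.09 = $855.09
Excess over cushion: $946.08 − $855.09 = $90.99

$90.99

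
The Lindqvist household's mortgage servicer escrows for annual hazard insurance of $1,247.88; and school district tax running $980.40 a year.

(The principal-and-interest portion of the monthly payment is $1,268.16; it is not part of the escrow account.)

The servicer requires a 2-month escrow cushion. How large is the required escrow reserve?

$371.38

Hazard insurance: $1,247.88/yr
School district tax: $980.40/yr
Total annual escrow = $1,247.88 + $980.40 = $2,228.28
Per month = $2,228.28 ÷ 12 = $185.69
Required cushion = 2 × $185.69 = $371.38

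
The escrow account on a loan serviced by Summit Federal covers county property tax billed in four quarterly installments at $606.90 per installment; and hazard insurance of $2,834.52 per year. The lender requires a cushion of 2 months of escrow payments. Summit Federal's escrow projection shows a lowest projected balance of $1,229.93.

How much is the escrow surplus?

County property tax — $606.90 × 4 = $2,427.60/yr
Hazard insurance — $2,834.52/yr
Annual escrow total = $2,427.60 + $2,834.52 = $5,262.12
Per month = $5,262.12 / 12 = $438.51
Required reserve = 2 × $438.51 = $877.02
Surplus = $1,229.93 − $877.02 = $352.91

$352.91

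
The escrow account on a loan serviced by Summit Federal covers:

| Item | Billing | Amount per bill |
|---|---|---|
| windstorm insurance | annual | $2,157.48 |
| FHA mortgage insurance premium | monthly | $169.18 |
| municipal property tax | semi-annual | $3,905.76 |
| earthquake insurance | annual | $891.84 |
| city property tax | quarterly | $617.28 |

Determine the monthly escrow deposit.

Windstorm insurance: $2,157.48 annually
FHA mortgage insurance premium: $169.18 × 12 = $2,030.16 annually
Municipal property tax: $3,905.76 × 2 = $7,811.52 annually
Earthquake insurance: $891.84 annually
City property tax: $617.28 × 4 = $2,469.12 annually
Total annual escrow = $15,360.12
Monthly escrow = $15,360.12 ÷ 12 = $1,280.01

$1,280.01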